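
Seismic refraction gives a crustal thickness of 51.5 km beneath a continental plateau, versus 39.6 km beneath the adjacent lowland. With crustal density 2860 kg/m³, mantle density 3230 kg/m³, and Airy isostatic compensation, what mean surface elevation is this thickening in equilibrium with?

1.36 km

Excess crust Δ = 51.5 km − 39.6 km = 11.9 km, split between elevation h and root r with h + r = Δ.
Airy balance ρ_c h = (ρ_m − ρ_c) r gives r = h ρ_c/(ρ_m − ρ_c), so h (1 + ρ_c/(ρ_m − ρ_c)) = Δ, i.e. h = Δ (ρ_m − ρ_c)/ρ_m.
h = 11.9 km × 370/3230 = 1.36 km.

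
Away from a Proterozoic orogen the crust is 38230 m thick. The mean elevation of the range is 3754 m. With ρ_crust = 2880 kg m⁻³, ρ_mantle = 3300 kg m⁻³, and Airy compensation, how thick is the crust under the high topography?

67700 m

Root depth r = h ρ_c / (ρ_m − ρ_c) = 3754 m × 2880 / 420 = 25740 m.
Total thickness = T + h + r = 38230 m + 3754 m + 25740 m = 67700 m.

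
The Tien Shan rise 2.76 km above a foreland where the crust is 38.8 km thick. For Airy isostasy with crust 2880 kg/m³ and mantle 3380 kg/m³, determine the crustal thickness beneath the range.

57.5 km

Root depth r = h ρ_c / (ρ_m − ρ_c) = 2.76 km × 2880 / 500 = 15.9 km.
Total thickness = T + h + r = 38.8 km + 2.76 km + 15.9 km = 57.5 km.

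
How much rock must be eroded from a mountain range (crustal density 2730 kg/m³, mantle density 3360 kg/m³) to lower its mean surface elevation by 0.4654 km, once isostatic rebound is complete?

2.48 km

Net drop Δ = e − u = e − e ρ_c/ρ_m = e (ρ_m − ρ_c)/ρ_m.
e = Δ ρ_m/(ρ_m − ρ_c) = 0.4654 km × 3360/630 = 2.48 km.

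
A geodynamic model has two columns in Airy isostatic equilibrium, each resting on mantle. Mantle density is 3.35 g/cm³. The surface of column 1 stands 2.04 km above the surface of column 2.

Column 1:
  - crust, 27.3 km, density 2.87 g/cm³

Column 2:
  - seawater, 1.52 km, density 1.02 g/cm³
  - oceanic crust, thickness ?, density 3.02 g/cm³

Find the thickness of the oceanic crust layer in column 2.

8.27 km

Take the compensation level at the base of the deeper column (depth z_c below the surface of column 1) and equate Σ ρ_i t_i down to z_c; mantle fills any gap and the z_c terms cancel.
Column 1: 27.3×2.87 + (z_c − 27.3)×3.35
Column 2: 2.04×0 + 1.52×1.02 + x×3.02 + (z_c − 2.04 − 1.52 − x)×3.35
The z_c×3.35 term appears on both sides and cancels. Collect the known terms of each column as K = Σ(ρt)_known − 3.35 × (depth of known layers): K_1 = 78.351 − 3.35×27.3 = −13.104; K_2 = 1.5504 − 3.35×(2.04 + 1.52) = −10.3756.
Balance: K_1 = K_2 − x×(3.35 − 3.02), so x = (K_2 − K_1)/(3.35 − 3.02) = 2.7284/0.33 = 8.27 km.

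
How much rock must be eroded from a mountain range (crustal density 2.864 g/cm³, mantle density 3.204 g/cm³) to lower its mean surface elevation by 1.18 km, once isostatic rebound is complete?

11.1 km

Net drop Δ = e − u = e − e ρ_c/ρ_m = e (ρ_m − ρ_c)/ρ_m.
e = Δ ρ_m/(ρ_m − ρ_c) = 1.18 km × 3.204/0.34 = 11.1 km.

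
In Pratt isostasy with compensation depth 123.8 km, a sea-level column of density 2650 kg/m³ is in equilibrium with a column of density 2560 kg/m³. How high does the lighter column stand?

ρ_ref D = ρ (D + h) → h = D (ρ_ref − ρ)/ρ.
h = 123.8 km × (2650 − 2560)/2560 = 4.35 km.

4.35 km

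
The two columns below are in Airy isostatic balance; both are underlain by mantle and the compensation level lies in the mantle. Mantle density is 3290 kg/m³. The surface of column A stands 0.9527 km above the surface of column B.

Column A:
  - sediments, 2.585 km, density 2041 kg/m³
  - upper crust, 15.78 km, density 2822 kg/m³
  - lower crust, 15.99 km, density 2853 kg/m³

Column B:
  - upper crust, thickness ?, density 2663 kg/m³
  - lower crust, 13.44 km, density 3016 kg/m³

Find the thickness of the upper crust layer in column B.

17.2 km

Take the compensation level at the base of the deeper column (depth z_c below the surface of column A) and equate Σ ρ_i t_i down to z_c; mantle fills any gap and the z_c terms cancel.
Column A: 2.585×2041 + 15.78×2822 + 15.99×2853 + (z_c − 34.355)×3290
Column B: 0.9527×0 + x×2663 + 13.44×3016 + (z_c − 0.9527 − 13.44 − x)×3290
The z_c×3290 term appears on both sides and cancels. Collect the known terms of each column as K = Σ(ρt)_known − 3290 × (depth of known layers): K_A = 95426.615 − 3290×34.355 = −17601.335; K_B = 40535.04 − 3290×(0.9527 + 13.44) = −6816.943.
Balance: K_A = K_B − x×(3290 − 2663), so x = (K_B − K_A)/(3290 − 2663) = 10784.4/627 = 17.2 km.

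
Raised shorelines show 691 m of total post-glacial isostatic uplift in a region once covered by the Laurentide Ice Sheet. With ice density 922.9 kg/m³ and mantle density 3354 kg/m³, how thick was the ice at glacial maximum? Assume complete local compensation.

u = t ρ_ice/ρ_m → t = u ρ_m/ρ_ice = 691 m × 3354/922.9 = 2510 m.

2510 m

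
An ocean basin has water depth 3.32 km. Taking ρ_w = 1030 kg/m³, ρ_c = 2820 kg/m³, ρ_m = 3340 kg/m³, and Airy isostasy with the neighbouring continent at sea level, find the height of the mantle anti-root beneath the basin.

For local isostatic compensation: replacing crust with seawater at the top is compensated by replacing crust with mantle at the base: d (ρ_c − ρ_w) = a (ρ_m − ρ_c).
a = d (ρ_c − ρ_w)/(ρ_m − ρ_c) = 3.32 km × 1790/520 = 11.4 km.

11.4 km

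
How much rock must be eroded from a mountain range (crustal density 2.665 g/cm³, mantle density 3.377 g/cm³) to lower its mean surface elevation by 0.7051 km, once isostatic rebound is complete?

Net drop Δ = e − u = e − e ρ_c/ρ_m = e (ρ_m − ρ_c)/ρ_m.
e = Δ ρ_m/(ρ_m − ρ_c) = 0.7051 km × 3.377/0.712 = 3.34 km.

3.34 km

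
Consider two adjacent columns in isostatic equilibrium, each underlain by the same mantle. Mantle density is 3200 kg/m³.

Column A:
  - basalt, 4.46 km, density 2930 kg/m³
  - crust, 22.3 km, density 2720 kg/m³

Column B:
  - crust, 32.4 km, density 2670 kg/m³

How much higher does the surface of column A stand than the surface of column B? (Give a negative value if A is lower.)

−1.64 km

For any compensation level in the mantle, the mantle terms cancel and isostasy reduces to e = (Σt_A − Σt_B) − (Σ(ρt)_A − Σ(ρt)_B) / ρ_m.
Σt_A = 26.76 km; Σt_B = 32.4 km; Σ(ρt)_A = 73723.8; Σ(ρt)_B = 86508 (in km·kg/m³).
e = (26.76 − 32.4) − (73723.8 − 86508) / 3200 = −1.64 km.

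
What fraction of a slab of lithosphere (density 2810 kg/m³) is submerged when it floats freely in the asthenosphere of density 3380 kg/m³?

0.831

Submerged fraction = ρ_obj/ρ_fluid = 2810/3380 = 0.831.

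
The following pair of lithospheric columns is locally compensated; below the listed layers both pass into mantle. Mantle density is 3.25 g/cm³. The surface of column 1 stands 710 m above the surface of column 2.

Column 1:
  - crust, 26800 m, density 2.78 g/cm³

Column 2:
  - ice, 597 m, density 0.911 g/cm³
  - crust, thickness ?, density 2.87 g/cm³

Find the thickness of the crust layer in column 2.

23400 m

Take the compensation level at the base of the deeper column (depth z_c below the surface of column 1) and equate Σ ρ_i t_i down to z_c; mantle fills any gap and the z_c terms cancel.
Column 1: 26800×2.78 + (z_c − 26800)×3.25
Column 2: 710×0 + 597×0.911 + x×2.87 + (z_c − 710 − 597 − x)×3.25
The z_c×3.25 term appears on both sides and cancels. Collect the known terms of each column as K = Σ(ρt)_known − 3.25 × (depth of known layers): K_1 = 74504 − 3.25×26800 = −12596; K_2 = 543.867 − 3.25×(710 + 597) = −3703.883.
Balance: K_1 = K_2 − x×(3.25 − 2.87), so x = (K_2 − K_1)/(3.25 − 2.87) = 8892.12/0.38 = 23400 m.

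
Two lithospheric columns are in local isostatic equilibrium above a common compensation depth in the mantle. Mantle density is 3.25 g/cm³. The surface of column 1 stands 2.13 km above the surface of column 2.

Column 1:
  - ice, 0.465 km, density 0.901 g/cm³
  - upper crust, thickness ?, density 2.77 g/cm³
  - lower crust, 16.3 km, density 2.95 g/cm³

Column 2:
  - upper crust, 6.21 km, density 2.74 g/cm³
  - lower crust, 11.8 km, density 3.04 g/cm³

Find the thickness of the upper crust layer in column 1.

13.7 km

Take the compensation level at the base of the deeper column (depth z_c below the surface of column 1) and equate Σ ρ_i t_i down to z_c; mantle fills any gap and the z_c terms cancel.
Column 1: 0.465×0.901 + x×2.77 + 16.3×2.95 + (z_c − 16.765 − x)×3.25
Column 2: 2.13×0 + 6.21×2.74 + 11.8×3.04 + (z_c − 2.13 − 18.01)×3.25
The z_c×3.25 term appears on both sides and cancels. Collect the known terms of each column as K = Σ(ρt)_known − 3.25 × (depth of known layers): K_1 = 48.503965 − 3.25×16.765 = −5.982285; K_2 = 52.8874 − 3.25×(2.13 + 18.01) = −12.5676.
Balance: K_1 − x×(3.25 − 2.77) = K_2, so x = (K_1 − K_2)/(3.25 − 2.77) = 6.58531/0.48 = 13.7 km.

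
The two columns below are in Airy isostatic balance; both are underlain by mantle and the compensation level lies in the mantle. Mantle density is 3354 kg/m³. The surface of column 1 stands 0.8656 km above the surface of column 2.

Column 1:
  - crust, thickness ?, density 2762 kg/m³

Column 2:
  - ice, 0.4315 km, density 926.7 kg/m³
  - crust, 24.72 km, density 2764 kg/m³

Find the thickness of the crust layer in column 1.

Take the compensation level at the base of the deeper column (depth z_c below the surface of column 1) and equate Σ ρ_i t_i down to z_c; mantle fills any gap and the z_c terms cancel.
Column 1: x×2762 + (z_c − 0 − x)×3354
Column 2: 0.8656×0 + 0.4315×926.7 + 24.72×2764 + (z_c − 0.8656 − 25.1515)×3354
The z_c×3354 term appears on both sides and cancels. Collect the known terms of each column as K = Σ(ρt)_known − 3354 × (depth of known layers): K_1 = 0 − 3354×0 = 0; K_2 = 68725.9511 − 3354×(0.8656 + 25.1515) = −18535.4023.
Balance: K_1 − x×(3354 − 2762) = K_2, so x = (K_1 − K_2)/(3354 − 2762) = 18535.4/592 = 31.3 km.

31.3 km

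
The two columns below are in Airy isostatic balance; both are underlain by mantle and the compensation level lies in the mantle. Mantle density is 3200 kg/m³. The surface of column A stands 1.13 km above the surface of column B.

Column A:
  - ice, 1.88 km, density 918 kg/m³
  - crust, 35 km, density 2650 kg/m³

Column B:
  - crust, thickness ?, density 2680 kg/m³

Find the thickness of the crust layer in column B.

38.3 km

Take the compensation level at the base of the deeper column (depth z_c below the surface of column A) and equate Σ ρ_i t_i down to z_c; mantle fills any gap and the z_c terms cancel.
Column A: 1.88×918 + 35×2650 + (z_c − 36.88)×3200
Column B: 1.13×0 + x×2680 + (z_c − 1.13 − 0 − x)×3200
The z_c×3200 term appears on both sides and cancels. Collect the known terms of each column as K = Σ(ρt)_known − 3200 × (depth of known layers): K_A = 94475.84 − 3200×36.88 = −23540.16; K_B = 0 − 3200×(1.13 + 0) = −3616.
Balance: K_A = K_B − x×(3200 − 2680), so x = (K_B − K_A)/(3200 − 2680) = 19924.2/520 = 38.3 km.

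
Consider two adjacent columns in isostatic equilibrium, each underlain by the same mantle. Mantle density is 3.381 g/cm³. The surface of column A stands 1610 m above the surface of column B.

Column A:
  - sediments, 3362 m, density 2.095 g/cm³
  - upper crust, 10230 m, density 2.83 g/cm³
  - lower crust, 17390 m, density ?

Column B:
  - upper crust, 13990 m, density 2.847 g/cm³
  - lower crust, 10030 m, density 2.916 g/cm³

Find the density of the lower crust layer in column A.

2.94 g/cm³

Take the compensation level at the base of the deeper column (depth z_c below the surface of column A) and equate Σ ρ_i t_i down to z_c; mantle fills any gap and the z_c terms cancel.
Column A: 3362×2.095 + 10230×2.83 + 17390×ρ + (z_c − 30982)×3.381
Column B: 1610×0 + 13990×2.847 + 10030×2.916 + (z_c − 1610 − 24020)×3.381
The z_c×3.381 term appears on both sides and cancels. Collect the known terms of each column as K = Σ(ρt)_known − 3.381 × (depth of known layers): K_A = 35994.29 − 3.381×30982 = −68755.852; K_B = 69077.01 − 3.381×(1610 + 24020) = −17578.02.
Balance: K_A + 17390×ρ = K_B, so ρ = (K_B − K_A)/17390 = 51177.8/17390 = 2.94 g/cm³.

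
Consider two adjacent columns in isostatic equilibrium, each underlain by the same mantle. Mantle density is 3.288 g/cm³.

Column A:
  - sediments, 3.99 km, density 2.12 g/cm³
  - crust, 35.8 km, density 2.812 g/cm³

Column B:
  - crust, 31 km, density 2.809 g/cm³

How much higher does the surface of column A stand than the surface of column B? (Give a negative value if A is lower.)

2.08 km

For any compensation level in the mantle, the mantle terms cancel and isostasy reduces to e = (Σt_A − Σt_B) − (Σ(ρt)_A − Σ(ρt)_B) / ρ_m.
Σt_A = 39.79 km; Σt_B = 31 km; Σ(ρt)_A = 109.1284; Σ(ρt)_B = 87.079 (in km·g/cm³).
e = (39.79 − 31) − (109.1284 − 87.079) / 3.288 = 2.08 km.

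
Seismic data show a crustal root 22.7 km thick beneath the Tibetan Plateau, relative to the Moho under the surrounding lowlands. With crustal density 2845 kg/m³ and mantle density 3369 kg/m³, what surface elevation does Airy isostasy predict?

4.18 km

By Archimedes' principle applied to the lithosphere: ρ_c h = (ρ_m − ρ_c) r.
h = r (ρ_m − ρ_c) / ρ_c = 22.7 km × (3369 − 2845) / 2845 = 4.18 km.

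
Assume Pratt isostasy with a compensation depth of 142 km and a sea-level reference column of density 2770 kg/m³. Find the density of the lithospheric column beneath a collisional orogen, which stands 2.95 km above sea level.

2710 kg/m³

Pratt balance: ρ_ref D = ρ (D + h).
ρ = ρ_ref D/(D + h) = 2770 × 142 km/(142 km + 2.95 km) = 2710 kg/m³.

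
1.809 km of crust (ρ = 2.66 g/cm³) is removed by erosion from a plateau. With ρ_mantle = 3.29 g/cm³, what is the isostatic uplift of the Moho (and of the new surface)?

1.46 km

Unloading: uplift u = e ρ_c/ρ_m = 1.809 km × 2.66/3.29 = 1.46 km.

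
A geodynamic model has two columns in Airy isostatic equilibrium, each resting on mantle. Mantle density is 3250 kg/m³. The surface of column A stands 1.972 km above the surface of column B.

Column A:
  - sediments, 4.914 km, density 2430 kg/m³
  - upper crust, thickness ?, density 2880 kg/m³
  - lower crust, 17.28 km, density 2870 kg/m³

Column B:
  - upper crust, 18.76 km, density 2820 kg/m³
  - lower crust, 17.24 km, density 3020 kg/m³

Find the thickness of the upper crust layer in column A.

Take the compensation level at the base of the deeper column (depth z_c below the surface of column A) and equate Σ ρ_i t_i down to z_c; mantle fills any gap and the z_c terms cancel.
Column A: 4.914×2430 + x×2880 + 17.28×2870 + (z_c − 22.194 − x)×3250
Column B: 1.972×0 + 18.76×2820 + 17.24×3020 + (z_c − 1.972 − 36)×3250
The z_c×3250 term appears on both sides and cancels. Collect the known terms of each column as K = Σ(ρt)_known − 3250 × (depth of known layers): K_A = 61534.62 − 3250×22.194 = −10595.88; K_B = 104968 − 3250×(1.972 + 36) = −18441.
Balance: K_A − x×(3250 − 2880) = K_B, so x = (K_A − K_B)/(3250 − 2880) = 7845.12/370 = 21.2 km.

21.2 km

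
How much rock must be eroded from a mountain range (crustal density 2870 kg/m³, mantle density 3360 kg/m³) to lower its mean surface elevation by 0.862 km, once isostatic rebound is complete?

5.91 km

Net drop Δ = e − u = e − e ρ_c/ρ_m = e (ρ_m − ρ_c)/ρ_m.
e = Δ ρ_m/(ρ_m − ρ_c) = 0.862 km × 3360/490 = 5.91 km.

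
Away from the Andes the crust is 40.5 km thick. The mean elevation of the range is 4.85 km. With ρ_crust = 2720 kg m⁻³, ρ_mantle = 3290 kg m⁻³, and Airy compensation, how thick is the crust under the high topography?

Root depth r = h ρ_c / (ρ_m − ρ_c) = 4.85 km × 2720 / 570 = 23.14 km.
Total thickness = T + h + r = 40.5 km + 4.85 km + 23.14 km = 68.5 km.

68.5 km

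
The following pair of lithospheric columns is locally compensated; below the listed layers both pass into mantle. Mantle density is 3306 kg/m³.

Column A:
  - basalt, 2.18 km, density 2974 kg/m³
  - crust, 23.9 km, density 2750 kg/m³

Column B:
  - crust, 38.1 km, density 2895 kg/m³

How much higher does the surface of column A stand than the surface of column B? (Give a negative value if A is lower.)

For any compensation level in the mantle, the mantle terms cancel and isostasy reduces to e = (Σt_A − Σt_B) − (Σ(ρt)_A − Σ(ρt)_B) / ρ_m.
Σt_A = 26.08 km; Σt_B = 38.1 km; Σ(ρt)_A = 72208.32; Σ(ρt)_B = 110299.5 (in km·kg/m³).
e = (26.08 − 38.1) − (72208.32 − 110299.5) / 3306 = −0.498 km.

−0.498 km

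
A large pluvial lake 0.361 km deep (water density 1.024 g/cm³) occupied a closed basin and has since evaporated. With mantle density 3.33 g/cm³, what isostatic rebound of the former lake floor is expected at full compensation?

0.111 km

u = d ρ_w/ρ_m = 0.361 km × 1.024/3.33 = 0.111 km.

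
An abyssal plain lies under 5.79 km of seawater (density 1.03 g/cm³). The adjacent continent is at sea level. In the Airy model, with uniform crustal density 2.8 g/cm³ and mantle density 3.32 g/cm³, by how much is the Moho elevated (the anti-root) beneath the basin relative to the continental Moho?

Balancing pressure at the compensation depth: replacing crust with seawater at the top is compensated by replacing crust with mantle at the base: d (ρ_c − ρ_w) = a (ρ_m − ρ_c).
a = d (ρ_c − ρ_w)/(ρ_m − ρ_c) = 5.79 km × 1.77/0.52 = 19.7 km.

19.7 km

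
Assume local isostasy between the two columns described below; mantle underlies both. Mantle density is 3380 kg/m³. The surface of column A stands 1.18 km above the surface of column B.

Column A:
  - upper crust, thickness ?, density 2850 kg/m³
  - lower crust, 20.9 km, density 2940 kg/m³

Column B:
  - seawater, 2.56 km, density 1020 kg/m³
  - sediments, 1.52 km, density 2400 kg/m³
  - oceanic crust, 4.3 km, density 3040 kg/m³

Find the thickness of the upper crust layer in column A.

7.14 km

Take the compensation level at the base of the deeper column (depth z_c below the surface of column A) and equate Σ ρ_i t_i down to z_c; mantle fills any gap and the z_c terms cancel.
Column A: x×2850 + 20.9×2940 + (z_c − 20.9 − x)×3380
Column B: 1.18×0 + 2.56×1020 + 1.52×2400 + 4.3×3040 + (z_c − 1.18 − 8.38)×3380
The z_c×3380 term appears on both sides and cancels. Collect the known terms of each column as K = Σ(ρt)_known − 3380 × (depth of known layers): K_A = 61446 − 3380×20.9 = −9196; K_B = 19331.2 − 3380×(1.18 + 8.38) = −12981.6.
Balance: K_A − x×(3380 − 2850) = K_B, so x = (K_A − K_B)/(3380 − 2850) = 3785.6/530 = 7.14 km.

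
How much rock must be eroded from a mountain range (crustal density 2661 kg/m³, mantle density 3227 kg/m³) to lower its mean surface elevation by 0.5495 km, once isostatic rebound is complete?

Net drop Δ = e − u = e − e ρ_c/ρ_m = e (ρ_m − ρ_c)/ρ_m.
e = Δ ρ_m/(ρ_m − ρ_c) = 0.5495 km × 3227/566 = 3.13 km.

3.13 km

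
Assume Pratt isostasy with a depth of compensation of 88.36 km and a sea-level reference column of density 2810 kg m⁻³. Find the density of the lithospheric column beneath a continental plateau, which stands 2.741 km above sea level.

Pratt balance: ρ_ref D = ρ (D + h).
ρ = ρ_ref D/(D + h) = 2810 × 88.36 km/(88.36 km + 2.741 km) = 2730 kg m⁻³.

2730 kg m⁻³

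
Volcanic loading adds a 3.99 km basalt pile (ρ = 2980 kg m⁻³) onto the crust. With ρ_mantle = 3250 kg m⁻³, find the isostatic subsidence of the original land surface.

3.66 km

Subaerial loading: s = t ρ_load / ρ_m.
s = 3.99 km × 2980/3250 = 3.66 km.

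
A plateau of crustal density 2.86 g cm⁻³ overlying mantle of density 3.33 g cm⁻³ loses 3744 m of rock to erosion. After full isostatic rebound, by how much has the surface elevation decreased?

Rebound u = e ρ_c/ρ_m = 3744 m × 2.86/3.33 = 3216 m.
Net surface drop = e − u = 3744 m − 3216 m = e (ρ_m − ρ_c)/ρ_m = 528 m.

528 m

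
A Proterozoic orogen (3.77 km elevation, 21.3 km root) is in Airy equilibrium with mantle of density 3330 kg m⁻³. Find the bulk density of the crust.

ρ_c h = (ρ_m − ρ_c) r → ρ_c (h + r) = ρ_m r → ρ_c = ρ_m r / (h + r).
ρ_c = 3330 × 21.3 km / (3.77 km + 21.3 km) = 2830 kg m⁻³.

2830 kg m⁻³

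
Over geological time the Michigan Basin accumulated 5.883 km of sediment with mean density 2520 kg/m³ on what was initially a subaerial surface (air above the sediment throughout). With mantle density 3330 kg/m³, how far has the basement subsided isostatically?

Subaerial load: s = t ρ_sed / ρ_m = 5.883 km × 2520/3330 = 4.45 km.

4.45 km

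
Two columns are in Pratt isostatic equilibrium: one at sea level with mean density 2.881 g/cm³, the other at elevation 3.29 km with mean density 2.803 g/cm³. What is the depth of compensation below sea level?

ρ_ref D = ρ (D + h) → D (ρ_ref − ρ) = ρ h.
D = ρ h/(ρ_ref − ρ) = 2.803 × 3.29 km/(2.881 − 2.803) = 118 km.

118 km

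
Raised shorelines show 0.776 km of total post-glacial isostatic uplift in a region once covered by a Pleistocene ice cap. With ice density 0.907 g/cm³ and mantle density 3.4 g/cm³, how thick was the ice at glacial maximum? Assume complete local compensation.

2.91 km

u = t ρ_ice/ρ_m → t = u ρ_m/ρ_ice = 0.776 km × 3.4/0.907 = 2.91 km.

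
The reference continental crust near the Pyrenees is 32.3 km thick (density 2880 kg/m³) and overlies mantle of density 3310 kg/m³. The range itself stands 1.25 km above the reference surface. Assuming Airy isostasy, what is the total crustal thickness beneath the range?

Root depth r = h ρ_c / (ρ_m − ρ_c) = 1.25 km × 2880 / 430 = 8.372 km.
Total thickness = T + h + r = 32.3 km + 1.25 km + 8.372 km = 41.9 km.

41.9 km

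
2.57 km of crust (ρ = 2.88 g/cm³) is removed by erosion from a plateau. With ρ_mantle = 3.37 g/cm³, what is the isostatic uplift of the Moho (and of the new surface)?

2.2 km

Unloading: uplift u = e ρ_c/ρ_m = 2.57 km × 2.88/3.37 = 2.2 km.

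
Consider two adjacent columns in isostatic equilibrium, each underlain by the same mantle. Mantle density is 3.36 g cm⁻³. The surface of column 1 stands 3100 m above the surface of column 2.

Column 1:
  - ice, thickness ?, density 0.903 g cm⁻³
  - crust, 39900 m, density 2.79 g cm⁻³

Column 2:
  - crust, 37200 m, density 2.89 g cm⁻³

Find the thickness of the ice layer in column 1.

Take the compensation level at the base of the deeper column (depth z_c below the surface of column 1) and equate Σ ρ_i t_i down to z_c; mantle fills any gap and the z_c terms cancel.
Column 1: x×0.903 + 39900×2.79 + (z_c − 39900 − x)×3.36
Column 2: 3100×0 + 37200×2.89 + (z_c − 3100 − 37200)×3.36
The z_c×3.36 term appears on both sides and cancels. Collect the known terms of each column as K = Σ(ρt)_known − 3.36 × (depth of known layers): K_1 = 111321 − 3.36×39900 = −22743; K_2 = 107508 − 3.36×(3100 + 37200) = −27900.
Balance: K_1 − x×(3.36 − 0.903) = K_2, so x = (K_1 − K_2)/(3.36 − 0.903) = 5157/2.457 = 2100 m.

2100 m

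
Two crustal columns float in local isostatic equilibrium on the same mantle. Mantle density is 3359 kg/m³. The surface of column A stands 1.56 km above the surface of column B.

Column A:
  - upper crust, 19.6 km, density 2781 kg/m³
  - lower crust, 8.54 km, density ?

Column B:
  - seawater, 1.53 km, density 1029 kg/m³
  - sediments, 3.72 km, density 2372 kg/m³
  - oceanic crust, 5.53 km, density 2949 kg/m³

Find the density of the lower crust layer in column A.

Take the compensation level at the base of the deeper column (depth z_c below the surface of column A) and equate Σ ρ_i t_i down to z_c; mantle fills any gap and the z_c terms cancel.
Column A: 19.6×2781 + 8.54×ρ + (z_c − 28.14)×3359
Column B: 1.56×0 + 1.53×1029 + 3.72×2372 + 5.53×2949 + (z_c − 1.56 − 10.78)×3359
The z_c×3359 term appears on both sides and cancels. Collect the known terms of each column as K = Σ(ρt)_known − 3359 × (depth of known layers): K_A = 54507.6 − 3359×28.14 = −40014.66; K_B = 26706.18 − 3359×(1.56 + 10.78) = −14743.88.
Balance: K_A + 8.54×ρ = K_B, so ρ = (K_B − K_A)/8.54 = 25270.8/8.54 = 2960 kg/m³.

2960 kg/m³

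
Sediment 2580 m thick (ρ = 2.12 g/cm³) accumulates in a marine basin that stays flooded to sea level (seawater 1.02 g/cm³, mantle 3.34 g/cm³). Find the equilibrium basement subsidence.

Submarine loading: the sediment displaces seawater, and the subsidence is in turn flooded, so s (ρ_m − ρ_w) = t (ρ_sed − ρ_w).
s = 2580 m × (2.12 − 1.02) / (3.34 − 1.02) = 1220 m.

1220 m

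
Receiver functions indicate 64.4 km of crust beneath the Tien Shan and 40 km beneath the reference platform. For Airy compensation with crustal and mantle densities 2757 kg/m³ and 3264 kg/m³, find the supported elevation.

Excess crust Δ = 64.4 km − 40 km = 24.4 km, split between elevation h and root r with h + r = Δ.
Airy balance ρ_c h = (ρ_m − ρ_c) r gives r = h ρ_c/(ρ_m − ρ_c), so h (1 + ρ_c/(ρ_m − ρ_c)) = Δ, i.e. h = Δ (ρ_m − ρ_c)/ρ_m.
h = 24.4 km × 507/3264 = 3.79 km.

3.79 km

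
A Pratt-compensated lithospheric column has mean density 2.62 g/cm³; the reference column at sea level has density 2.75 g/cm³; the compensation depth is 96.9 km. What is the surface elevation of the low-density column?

ρ_ref D = ρ (D + h) → h = D (ρ_ref − ρ)/ρ.
h = 96.9 km × (2.75 − 2.62)/2.62 = 4.81 km.

4.81 km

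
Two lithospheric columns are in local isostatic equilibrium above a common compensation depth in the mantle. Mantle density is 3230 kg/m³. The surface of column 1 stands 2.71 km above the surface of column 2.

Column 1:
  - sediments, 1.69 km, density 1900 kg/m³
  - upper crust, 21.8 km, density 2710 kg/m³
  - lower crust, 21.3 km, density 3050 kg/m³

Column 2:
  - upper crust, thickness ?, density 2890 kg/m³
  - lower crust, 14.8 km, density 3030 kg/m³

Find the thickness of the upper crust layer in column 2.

16.8 km

Take the compensation level at the base of the deeper column (depth z_c below the surface of column 1) and equate Σ ρ_i t_i down to z_c; mantle fills any gap and the z_c terms cancel.
Column 1: 1.69×1900 + 21.8×2710 + 21.3×3050 + (z_c − 44.79)×3230
Column 2: 2.71×0 + x×2890 + 14.8×3030 + (z_c − 2.71 − 14.8 − x)×3230
The z_c×3230 term appears on both sides and cancels. Collect the known terms of each column as K = Σ(ρt)_known − 3230 × (depth of known layers): K_1 = 127254 − 3230×44.79 = −17417.7; K_2 = 44844 − 3230×(2.71 + 14.8) = −11713.3.
Balance: K_1 = K_2 − x×(3230 − 2890), so x = (K_2 − K_1)/(3230 − 2890) = 5704.4/340 = 16.8 km.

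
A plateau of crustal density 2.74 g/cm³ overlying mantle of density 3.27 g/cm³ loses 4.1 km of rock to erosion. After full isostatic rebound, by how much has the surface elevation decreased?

0.665 km

Rebound u = e ρ_c/ρ_m = 4.1 km × 2.74/3.27 = 3.435 km.
Net surface drop = e − u = 4.1 km − 3.435 km = e (ρ_m − ρ_c)/ρ_m = 0.665 km.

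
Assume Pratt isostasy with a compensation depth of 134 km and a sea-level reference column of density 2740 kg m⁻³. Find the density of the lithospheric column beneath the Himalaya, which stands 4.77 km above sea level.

2650 kg m⁻³

Pratt balance: ρ_ref D = ρ (D + h).
ρ = ρ_ref D/(D + h) = 2740 × 134 km/(134 km + 4.77 km) = 2650 kg m⁻³.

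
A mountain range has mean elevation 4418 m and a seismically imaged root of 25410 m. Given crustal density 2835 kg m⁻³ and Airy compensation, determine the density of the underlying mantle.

3330 kg m⁻³

Airy balance: ρ_c h = (ρ_m − ρ_c) r → ρ_m = ρ_c (1 + h/r).
ρ_m = 2835 × (1 + 4418 m/25410 m) = 3330 kg m⁻³.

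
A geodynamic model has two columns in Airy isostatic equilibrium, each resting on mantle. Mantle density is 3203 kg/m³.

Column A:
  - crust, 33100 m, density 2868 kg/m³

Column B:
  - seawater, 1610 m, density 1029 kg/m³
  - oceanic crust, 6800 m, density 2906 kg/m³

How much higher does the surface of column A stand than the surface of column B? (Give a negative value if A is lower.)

For any compensation level in the mantle, the mantle terms cancel and isostasy reduces to e = (Σt_A − Σt_B) − (Σ(ρt)_A − Σ(ρt)_B) / ρ_m.
Σt_A = 33100 m; Σt_B = 8410 m; Σ(ρt)_A = 94930800; Σ(ρt)_B = 21417490 (in m·kg/m³).
e = (33100 − 8410) − (94930800 − 21417490) / 3203 = 1740 m.

1740 m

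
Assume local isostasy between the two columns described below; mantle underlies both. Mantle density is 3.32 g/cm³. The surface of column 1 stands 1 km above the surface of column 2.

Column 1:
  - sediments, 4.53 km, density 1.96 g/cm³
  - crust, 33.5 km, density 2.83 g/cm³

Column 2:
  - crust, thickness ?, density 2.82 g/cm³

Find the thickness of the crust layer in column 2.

Take the compensation level at the base of the deeper column (depth z_c below the surface of column 1) and equate Σ ρ_i t_i down to z_c; mantle fills any gap and the z_c terms cancel.
Column 1: 4.53×1.96 + 33.5×2.83 + (z_c − 38.03)×3.32
Column 2: 1×0 + x×2.82 + (z_c − 1 − 0 − x)×3.32
The z_c×3.32 term appears on both sides and cancels. Collect the known terms of each column as K = Σ(ρt)_known − 3.32 × (depth of known layers): K_1 = 103.6838 − 3.32×38.03 = −22.5758; K_2 = 0 − 3.32×(1 + 0) = −3.32.
Balance: K_1 = K_2 − x×(3.32 − 2.82), so x = (K_2 − K_1)/(3.32 − 2.82) = 19.2558/0.5 = 38.5 km.

38.5 km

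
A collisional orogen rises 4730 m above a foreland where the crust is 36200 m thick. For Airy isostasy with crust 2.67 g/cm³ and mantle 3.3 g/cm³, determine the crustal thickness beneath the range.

Root depth r = h ρ_c / (ρ_m − ρ_c) = 4730 m × 2.67 / 0.63 = 20050 m.
Total thickness = T + h + r = 36200 m + 4730 m + 20050 m = 61000 m.

61000 m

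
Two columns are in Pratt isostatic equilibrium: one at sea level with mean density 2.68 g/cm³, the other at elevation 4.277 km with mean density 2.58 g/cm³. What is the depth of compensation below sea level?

ρ_ref D = ρ (D + h) → D (ρ_ref − ρ) = ρ h.
D = ρ h/(ρ_ref − ρ) = 2.58 × 4.277 km/(2.68 − 2.58) = 110 km.

110 km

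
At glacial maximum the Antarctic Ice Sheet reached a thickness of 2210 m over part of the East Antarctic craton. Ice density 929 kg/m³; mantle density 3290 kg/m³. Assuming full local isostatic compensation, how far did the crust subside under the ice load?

For local isostatic compensation: the ice load ρ_ice t is balanced by mantle displaced below, ρ_m s.
s = t ρ_ice / ρ_m = 2210 m × 929/3290 = 624 m.

624 m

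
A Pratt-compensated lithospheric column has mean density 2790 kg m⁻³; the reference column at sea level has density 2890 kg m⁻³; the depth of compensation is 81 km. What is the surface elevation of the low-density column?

ρ_ref D = ρ (D + h) → h = D (ρ_ref − ρ)/ρ.
h = 81 km × (2890 − 2790)/2790 = 2.9 km.

2.9 km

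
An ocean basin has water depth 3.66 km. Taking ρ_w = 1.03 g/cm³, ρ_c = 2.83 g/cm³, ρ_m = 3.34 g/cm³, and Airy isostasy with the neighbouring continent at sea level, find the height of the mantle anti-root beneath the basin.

Balancing pressure at the compensation depth: replacing crust with seawater at the top is compensated by replacing crust with mantle at the base: d (ρ_c − ρ_w) = a (ρ_m − ρ_c).
a = d (ρ_c − ρ_w)/(ρ_m − ρ_c) = 3.66 km × 1.8/0.51 = 12.9 km.

12.9 km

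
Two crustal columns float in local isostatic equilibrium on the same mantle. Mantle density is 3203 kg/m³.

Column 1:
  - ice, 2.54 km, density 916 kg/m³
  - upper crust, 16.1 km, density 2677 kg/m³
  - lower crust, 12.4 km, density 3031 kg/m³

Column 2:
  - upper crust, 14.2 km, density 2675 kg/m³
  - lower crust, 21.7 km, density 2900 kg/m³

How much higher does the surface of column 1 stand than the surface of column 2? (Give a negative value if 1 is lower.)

0.73 km

For any compensation level in the mantle, the mantle terms cancel and isostasy reduces to e = (Σt_1 − Σt_2) − (Σ(ρt)_1 − Σ(ρt)_2) / ρ_m.
Σt_1 = 31.04 km; Σt_2 = 35.9 km; Σ(ρt)_1 = 83010.74; Σ(ρt)_2 = 100915 (in km·kg/m³).
e = (31.04 − 35.9) − (83010.74 − 100915) / 3203 = 0.73 km.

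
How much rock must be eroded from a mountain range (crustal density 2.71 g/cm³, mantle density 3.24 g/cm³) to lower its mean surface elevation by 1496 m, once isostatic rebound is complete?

9150 m

Net drop Δ = e − u = e − e ρ_c/ρ_m = e (ρ_m − ρ_c)/ρ_m.
e = Δ ρ_m/(ρ_m − ρ_c) = 1496 m × 3.24/0.53 = 9150 m.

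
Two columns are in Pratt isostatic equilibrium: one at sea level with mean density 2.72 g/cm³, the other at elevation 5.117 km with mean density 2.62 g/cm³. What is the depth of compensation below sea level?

ρ_ref D = ρ (D + h) → D (ρ_ref − ρ) = ρ h.
D = ρ h/(ρ_ref − ρ) = 2.62 × 5.117 km/(2.72 − 2.62) = 134 km.

134 km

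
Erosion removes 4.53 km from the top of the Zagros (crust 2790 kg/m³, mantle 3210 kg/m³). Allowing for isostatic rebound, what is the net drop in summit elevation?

Rebound u = e ρ_c/ρ_m = 4.53 km × 2790/3210 = 3.937 km.
Net surface drop = e − u = 4.53 km − 3.937 km = e (ρ_m − ρ_c)/ρ_m = 0.593 km.

0.593 km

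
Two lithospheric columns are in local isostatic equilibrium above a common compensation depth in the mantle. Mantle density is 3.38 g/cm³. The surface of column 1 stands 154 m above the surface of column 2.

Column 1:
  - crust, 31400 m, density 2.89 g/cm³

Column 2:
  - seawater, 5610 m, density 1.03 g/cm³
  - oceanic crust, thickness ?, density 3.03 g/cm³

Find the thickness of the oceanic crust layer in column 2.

4810 m

Take the compensation level at the base of the deeper column (depth z_c below the surface of column 1) and equate Σ ρ_i t_i down to z_c; mantle fills any gap and the z_c terms cancel.
Column 1: 31400×2.89 + (z_c − 31400)×3.38
Column 2: 154×0 + 5610×1.03 + x×3.03 + (z_c − 154 − 5610 − x)×3.38
The z_c×3.38 term appears on both sides and cancels. Collect the known terms of each column as K = Σ(ρt)_known − 3.38 × (depth of known layers): K_1 = 90746 − 3.38×31400 = −15386; K_2 = 5778.3 − 3.38×(154 + 5610) = −13704.02.
Balance: K_1 = K_2 − x×(3.38 − 3.03), so x = (K_2 − K_1)/(3.38 − 3.03) = 1681.98/0.35 = 4810 m.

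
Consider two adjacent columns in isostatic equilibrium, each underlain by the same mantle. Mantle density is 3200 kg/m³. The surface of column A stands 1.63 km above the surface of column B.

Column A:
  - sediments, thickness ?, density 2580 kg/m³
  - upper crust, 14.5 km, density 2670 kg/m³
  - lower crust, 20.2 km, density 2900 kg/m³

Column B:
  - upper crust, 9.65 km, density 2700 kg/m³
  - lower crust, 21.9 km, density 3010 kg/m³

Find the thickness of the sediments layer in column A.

Take the compensation level at the base of the deeper column (depth z_c below the surface of column A) and equate Σ ρ_i t_i down to z_c; mantle fills any gap and the z_c terms cancel.
Column A: x×2580 + 14.5×2670 + 20.2×2900 + (z_c − 34.7 − x)×3200
Column B: 1.63×0 + 9.65×2700 + 21.9×3010 + (z_c − 1.63 − 31.55)×3200
The z_c×3200 term appears on both sides and cancels. Collect the known terms of each column as K = Σ(ρt)_known − 3200 × (depth of known layers): K_A = 97295 − 3200×34.7 = −13745; K_B = 91974 − 3200×(1.63 + 31.55) = −14202.
Balance: K_A − x×(3200 − 2580) = K_B, so x = (K_A − K_B)/(3200 − 2580) = 457/620 = 0.737 km.

0.737 km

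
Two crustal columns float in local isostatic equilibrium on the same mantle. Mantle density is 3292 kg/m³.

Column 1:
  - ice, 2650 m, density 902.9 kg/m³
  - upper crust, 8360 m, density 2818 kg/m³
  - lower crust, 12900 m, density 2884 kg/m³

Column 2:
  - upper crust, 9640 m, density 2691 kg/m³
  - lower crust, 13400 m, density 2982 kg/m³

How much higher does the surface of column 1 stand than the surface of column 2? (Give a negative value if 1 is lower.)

For any compensation level in the mantle, the mantle terms cancel and isostasy reduces to e = (Σt_1 − Σt_2) − (Σ(ρt)_1 − Σ(ρt)_2) / ρ_m.
Σt_1 = 23910 m; Σt_2 = 23040 m; Σ(ρt)_1 = 63154765; Σ(ρt)_2 = 65900040 (in m·kg/m³).
e = (23910 − 23040) − (63154765 − 65900040) / 3292 = 1700 m.

1700 m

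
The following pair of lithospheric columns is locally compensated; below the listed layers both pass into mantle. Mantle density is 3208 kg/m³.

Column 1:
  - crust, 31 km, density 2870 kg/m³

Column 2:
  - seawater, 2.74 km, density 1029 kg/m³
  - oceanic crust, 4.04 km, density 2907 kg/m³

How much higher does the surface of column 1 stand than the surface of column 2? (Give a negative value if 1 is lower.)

1.03 km

For any compensation level in the mantle, the mantle terms cancel and isostasy reduces to e = (Σt_1 − Σt_2) − (Σ(ρt)_1 − Σ(ρt)_2) / ρ_m.
Σt_1 = 31 km; Σt_2 = 6.78 km; Σ(ρt)_1 = 88970; Σ(ρt)_2 = 14563.74 (in km·kg/m³).
e = (31 − 6.78) − (88970 − 14563.74) / 3208 = 1.03 km.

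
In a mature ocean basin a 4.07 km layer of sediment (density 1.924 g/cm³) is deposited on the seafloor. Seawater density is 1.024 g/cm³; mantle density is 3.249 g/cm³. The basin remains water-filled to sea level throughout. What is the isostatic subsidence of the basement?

1.65 km

Submarine loading: the sediment displaces seawater, and the subsidence is in turn flooded, so s (ρ_m − ρ_w) = t (ρ_sed − ρ_w).
s = 4.07 km × (1.924 − 1.024) / (3.249 − 1.024) = 1.65 km.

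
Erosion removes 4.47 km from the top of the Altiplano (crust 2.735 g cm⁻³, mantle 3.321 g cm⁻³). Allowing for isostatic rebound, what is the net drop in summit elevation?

0.789 km

Rebound u = e ρ_c/ρ_m = 4.47 km × 2.735/3.321 = 3.681 km.
Net surface drop = e − u = 4.47 km − 3.681 km = e (ρ_m − ρ_c)/ρ_m = 0.789 km.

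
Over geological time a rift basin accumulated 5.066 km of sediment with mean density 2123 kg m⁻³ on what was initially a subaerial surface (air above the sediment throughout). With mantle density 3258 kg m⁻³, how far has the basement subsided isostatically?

Subaerial load: s = t ρ_sed / ρ_m = 5.066 km × 2123/3258 = 3.3 km.

3.3 km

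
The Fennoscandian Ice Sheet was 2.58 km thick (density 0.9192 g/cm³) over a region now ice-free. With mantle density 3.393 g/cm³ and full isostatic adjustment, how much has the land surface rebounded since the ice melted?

Removing the load lets mantle flow back in; uplift u satisfies ρ_ice t = ρ_m u.
u = t ρ_ice/ρ_m = 2.58 km × 0.9192/3.393 = 0.699 km.

0.699 km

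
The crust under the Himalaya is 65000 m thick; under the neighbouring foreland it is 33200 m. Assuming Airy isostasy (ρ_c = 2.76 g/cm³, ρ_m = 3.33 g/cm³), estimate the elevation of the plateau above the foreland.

5440 m

Excess crust Δ = 65000 m − 33200 m = 31800 m, split between elevation h and root r with h + r = Δ.
Airy balance ρ_c h = (ρ_m − ρ_c) r gives r = h ρ_c/(ρ_m − ρ_c), so h (1 + ρ_c/(ρ_m − ρ_c)) = Δ, i.e. h = Δ (ρ_m − ρ_c)/ρ_m.
h = 31800 m × 0.57/3.33 = 5440 m.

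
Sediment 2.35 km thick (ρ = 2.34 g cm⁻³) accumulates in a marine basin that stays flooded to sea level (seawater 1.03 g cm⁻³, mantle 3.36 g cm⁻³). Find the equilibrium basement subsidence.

1.32 km

Submarine loading: the sediment displaces seawater, and the subsidence is in turn flooded, so s (ρ_m − ρ_w) = t (ρ_sed − ρ_w).
s = 2.35 km × (2.34 − 1.03) / (3.36 − 1.03) = 1.32 km.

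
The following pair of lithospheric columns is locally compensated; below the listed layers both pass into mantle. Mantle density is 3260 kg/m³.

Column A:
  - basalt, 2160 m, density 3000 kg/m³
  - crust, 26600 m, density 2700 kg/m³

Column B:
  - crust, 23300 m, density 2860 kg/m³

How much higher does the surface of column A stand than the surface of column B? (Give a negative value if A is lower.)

For any compensation level in the mantle, the mantle terms cancel and isostasy reduces to e = (Σt_A − Σt_B) − (Σ(ρt)_A − Σ(ρt)_B) / ρ_m.
Σt_A = 28760 m; Σt_B = 23300 m; Σ(ρt)_A = 78300000; Σ(ρt)_B = 66638000 (in m·kg/m³).
e = (28760 − 23300) − (78300000 − 66638000) / 3260 = 1880 m.

1880 m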